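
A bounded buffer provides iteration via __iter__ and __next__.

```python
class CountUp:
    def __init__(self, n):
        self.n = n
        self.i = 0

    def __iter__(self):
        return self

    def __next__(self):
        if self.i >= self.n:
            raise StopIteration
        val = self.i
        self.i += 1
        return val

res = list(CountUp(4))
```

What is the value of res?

Step 1: CountUp(4) creates an iterator counting 0 to 3.
Step 2: list() consumes all values: [0, 1, 2, 3].
Therefore res = [0, 1, 2, 3].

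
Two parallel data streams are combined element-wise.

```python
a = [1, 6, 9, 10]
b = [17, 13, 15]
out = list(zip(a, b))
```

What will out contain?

Step 1: zip stops at shortest (len(a)=4, len(b)=3):
  Index 0: (1, 17)
  Index 1: (6, 13)
  Index 2: (9, 15)
Step 2: Last element of a (10) has no pair, dropped.
Therefore out = [(1, 17), (6, 13), (9, 15)].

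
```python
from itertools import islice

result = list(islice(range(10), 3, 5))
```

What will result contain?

Step 1: islice(range(10), 3, 5) takes elements at indices [3, 5).
Step 2: Elements: [3, 4].
Therefore result = [3, 4].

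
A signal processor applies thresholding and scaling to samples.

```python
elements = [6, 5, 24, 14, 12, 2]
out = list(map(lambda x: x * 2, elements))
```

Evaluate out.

Step 1: Apply lambda x: x * 2 to each element:
  6 -> 12
  5 -> 10
  24 -> 48
  14 -> 28
  12 -> 24
  2 -> 4
Therefore out = [12, 10, 48, 28, 24, 4].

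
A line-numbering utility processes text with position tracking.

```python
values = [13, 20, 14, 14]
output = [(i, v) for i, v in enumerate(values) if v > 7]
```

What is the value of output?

Step 1: Filter enumerate([13, 20, 14, 14]) keeping v > 7:
  (0, 13): 13 > 7, included
  (1, 20): 20 > 7, included
  (2, 14): 14 > 7, included
  (3, 14): 14 > 7, included
Therefore output = [(0, 13), (1, 20), (2, 14), (3, 14)].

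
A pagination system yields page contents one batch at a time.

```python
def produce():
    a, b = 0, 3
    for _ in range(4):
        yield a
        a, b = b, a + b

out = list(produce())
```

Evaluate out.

Step 1: Fibonacci-like sequence starting with a=0, b=3:
  Iteration 1: yield a=0, then a,b = 3,3
  Iteration 2: yield a=3, then a,b = 3,6
  Iteration 3: yield a=3, then a,b = 6,9
  Iteration 4: yield a=6, then a,b = 9,15
Therefore out = [0, 3, 3, 6].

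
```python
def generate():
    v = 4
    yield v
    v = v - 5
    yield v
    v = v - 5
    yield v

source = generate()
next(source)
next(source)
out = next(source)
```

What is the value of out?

Step 1: Trace through generator execution:
  Yield 1: v starts at 4, yield 4
  Yield 2: v = 4 - 5 = -1, yield -1
  Yield 3: v = -1 - 5 = -6, yield -6
Step 2: First next() gets 4, second next() gets the second value, third next() yields -6.
Therefore out = -6.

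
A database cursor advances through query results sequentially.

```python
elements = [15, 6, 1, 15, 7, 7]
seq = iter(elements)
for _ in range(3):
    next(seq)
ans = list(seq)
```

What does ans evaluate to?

Step 1: Create iterator over [15, 6, 1, 15, 7, 7].
Step 2: Advance 3 positions (consuming [15, 6, 1]).
Step 3: list() collects remaining elements: [15, 7, 7].
Therefore ans = [15, 7, 7].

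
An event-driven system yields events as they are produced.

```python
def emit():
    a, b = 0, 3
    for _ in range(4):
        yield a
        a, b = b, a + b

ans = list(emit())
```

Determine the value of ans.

Step 1: Fibonacci-like sequence starting with a=0, b=3:
  Iteration 1: yield a=0, then a,b = 3,3
  Iteration 2: yield a=3, then a,b = 3,6
  Iteration 3: yield a=3, then a,b = 6,9
  Iteration 4: yield a=6, then a,b = 9,15
Therefore ans = [0, 3, 3, 6].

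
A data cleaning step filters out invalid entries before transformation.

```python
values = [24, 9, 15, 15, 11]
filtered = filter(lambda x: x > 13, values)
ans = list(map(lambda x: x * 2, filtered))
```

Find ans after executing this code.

Step 1: Filter values for elements > 13:
  24: kept
  9: removed
  15: kept
  15: kept
  11: removed
Step 2: Map x * 2 on filtered [24, 15, 15]:
  24 -> 48
  15 -> 30
  15 -> 30
Therefore ans = [48, 30, 30].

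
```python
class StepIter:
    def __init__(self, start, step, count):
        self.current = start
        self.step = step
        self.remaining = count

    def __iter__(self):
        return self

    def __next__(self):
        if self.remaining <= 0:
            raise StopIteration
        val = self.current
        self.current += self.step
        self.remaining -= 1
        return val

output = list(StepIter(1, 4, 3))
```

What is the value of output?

Step 1: StepIter starts at 1, increments by 4, for 3 steps:
  Yield 1, then current += 4
  Yield 5, then current += 4
  Yield 9, then current += 4
Therefore output = [1, 5, 9].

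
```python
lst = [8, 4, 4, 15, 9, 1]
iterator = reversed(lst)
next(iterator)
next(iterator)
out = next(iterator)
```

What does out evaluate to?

Step 1: reversed([8, 4, 4, 15, 9, 1]) gives iterator: [1, 9, 15, 4, 4, 8].
Step 2: First next() = 1, second next() = 9.
Step 3: Third next() = 15.
Therefore out = 15.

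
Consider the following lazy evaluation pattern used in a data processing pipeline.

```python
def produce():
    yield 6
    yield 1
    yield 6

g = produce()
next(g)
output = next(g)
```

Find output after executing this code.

Step 1: produce() creates a generator.
Step 2: next(g) yields 6 (consumed and discarded).
Step 3: next(g) yields 1, assigned to output.
Therefore output = 1.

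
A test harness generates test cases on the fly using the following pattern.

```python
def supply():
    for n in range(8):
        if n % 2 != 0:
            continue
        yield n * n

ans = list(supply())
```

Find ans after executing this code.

Step 1: Only yield n**2 when n is divisible by 2:
  n=0: 0 % 2 == 0, yield 0**2 = 0
  n=2: 2 % 2 == 0, yield 2**2 = 4
  n=4: 4 % 2 == 0, yield 4**2 = 16
  n=6: 6 % 2 == 0, yield 6**2 = 36
Therefore ans = [0, 4, 16, 36].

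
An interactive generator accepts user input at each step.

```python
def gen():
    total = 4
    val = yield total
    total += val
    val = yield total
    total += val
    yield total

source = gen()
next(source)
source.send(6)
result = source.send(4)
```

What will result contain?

Step 1: next() -> yield total=4.
Step 2: send(6) -> val=6, total = 4+6 = 10, yield 10.
Step 3: send(4) -> val=4, total = 10+4 = 14, yield 14.
Therefore result = 14.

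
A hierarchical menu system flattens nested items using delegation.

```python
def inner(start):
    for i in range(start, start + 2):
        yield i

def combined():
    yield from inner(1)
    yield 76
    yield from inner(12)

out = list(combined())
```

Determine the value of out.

Step 1: combined() delegates to inner(1):
  yield 1
  yield 2
Step 2: yield 76
Step 3: Delegates to inner(12):
  yield 12
  yield 13
Therefore out = [1, 2, 76, 12, 13].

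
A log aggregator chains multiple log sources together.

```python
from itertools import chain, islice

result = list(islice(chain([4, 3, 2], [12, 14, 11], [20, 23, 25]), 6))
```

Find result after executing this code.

Step 1: chain([4, 3, 2], [12, 14, 11], [20, 23, 25]) = [4, 3, 2, 12, 14, 11, 20, 23, 25].
Step 2: islice takes first 6 elements: [4, 3, 2, 12, 14, 11].
Therefore result = [4, 3, 2, 12, 14, 11].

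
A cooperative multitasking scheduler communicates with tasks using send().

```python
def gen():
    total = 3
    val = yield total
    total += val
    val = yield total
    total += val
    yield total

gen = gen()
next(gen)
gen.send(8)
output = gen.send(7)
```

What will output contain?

Step 1: next() -> yield total=3.
Step 2: send(8) -> val=8, total = 3+8 = 11, yield 11.
Step 3: send(7) -> val=7, total = 11+7 = 18, yield 18.
Therefore output = 18.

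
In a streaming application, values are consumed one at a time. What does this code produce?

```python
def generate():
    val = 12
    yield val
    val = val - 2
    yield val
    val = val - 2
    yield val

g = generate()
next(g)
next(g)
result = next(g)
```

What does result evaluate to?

Step 1: Trace through generator execution:
  Yield 1: val starts at 12, yield 12
  Yield 2: val = 12 - 2 = 10, yield 10
  Yield 3: val = 10 - 2 = 8, yield 8
Step 2: First next() gets 12, second next() gets the second value, third next() yields 8.
Therefore result = 8.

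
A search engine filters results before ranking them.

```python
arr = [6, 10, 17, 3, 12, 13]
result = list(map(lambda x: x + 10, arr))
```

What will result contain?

Step 1: Apply lambda x: x + 10 to each element:
  6 -> 16
  10 -> 20
  17 -> 27
  3 -> 13
  12 -> 22
  13 -> 23
Therefore result = [16, 20, 27, 13, 22, 23].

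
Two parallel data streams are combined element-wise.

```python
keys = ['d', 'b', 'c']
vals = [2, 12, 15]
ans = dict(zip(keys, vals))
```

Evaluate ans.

Step 1: zip pairs keys with values:
  'd' -> 2
  'b' -> 12
  'c' -> 15
Therefore ans = {'d': 2, 'b': 12, 'c': 15}.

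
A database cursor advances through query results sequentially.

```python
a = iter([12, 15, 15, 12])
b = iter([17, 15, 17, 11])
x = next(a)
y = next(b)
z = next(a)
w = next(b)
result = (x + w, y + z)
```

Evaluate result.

Step 1: a iterates [12, 15, 15, 12], b iterates [17, 15, 17, 11].
Step 2: x = next(a) = 12, y = next(b) = 17.
Step 3: z = next(a) = 15, w = next(b) = 15.
Step 4: result = (12 + 15, 17 + 15) = (27, 32).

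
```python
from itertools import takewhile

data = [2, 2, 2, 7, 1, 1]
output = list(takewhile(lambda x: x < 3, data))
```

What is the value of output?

Step 1: takewhile stops at first element >= 3:
  2 < 3: take
  2 < 3: take
  2 < 3: take
  7 >= 3: stop
Therefore output = [2, 2, 2].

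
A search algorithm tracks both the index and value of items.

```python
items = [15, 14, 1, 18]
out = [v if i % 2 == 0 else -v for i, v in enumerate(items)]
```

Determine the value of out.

Step 1: For each (i, v), keep v if i is even, negate if odd:
  i=0 (even): keep 15
  i=1 (odd): negate to -14
  i=2 (even): keep 1
  i=3 (odd): negate to -18
Therefore out = [15, -14, 1, -18].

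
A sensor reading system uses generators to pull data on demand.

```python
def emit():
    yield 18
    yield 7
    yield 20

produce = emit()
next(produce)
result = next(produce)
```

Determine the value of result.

Step 1: emit() creates a generator.
Step 2: next(produce) yields 18 (consumed and discarded).
Step 3: next(produce) yields 7, assigned to result.
Therefore result = 7.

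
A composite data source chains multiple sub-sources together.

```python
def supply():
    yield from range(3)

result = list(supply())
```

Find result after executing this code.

Step 1: yield from delegates to the iterable, yielding each element.
Step 2: Collected values: [0, 1, 2].
Therefore result = [0, 1, 2].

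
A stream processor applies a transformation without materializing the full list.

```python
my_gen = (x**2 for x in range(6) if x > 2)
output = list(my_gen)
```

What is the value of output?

Step 1: For range(6), keep x > 2, then square:
  x=0: 0 <= 2, excluded
  x=1: 1 <= 2, excluded
  x=2: 2 <= 2, excluded
  x=3: 3 > 2, yield 3**2 = 9
  x=4: 4 > 2, yield 4**2 = 16
  x=5: 5 > 2, yield 5**2 = 25
Therefore output = [9, 16, 25].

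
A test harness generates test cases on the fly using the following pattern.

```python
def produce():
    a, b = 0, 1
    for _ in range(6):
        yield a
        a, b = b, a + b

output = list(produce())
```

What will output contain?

Step 1: Fibonacci-like sequence starting with a=0, b=1:
  Iteration 1: yield a=0, then a,b = 1,1
  Iteration 2: yield a=1, then a,b = 1,2
  Iteration 3: yield a=1, then a,b = 2,3
  Iteration 4: yield a=2, then a,b = 3,5
  Iteration 5: yield a=3, then a,b = 5,8
  Iteration 6: yield a=5, then a,b = 8,13
Therefore output = [0, 1, 1, 2, 3, 5].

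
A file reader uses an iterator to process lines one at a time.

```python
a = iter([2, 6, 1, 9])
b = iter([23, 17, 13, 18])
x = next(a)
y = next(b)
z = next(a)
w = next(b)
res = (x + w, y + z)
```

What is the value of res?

Step 1: a iterates [2, 6, 1, 9], b iterates [23, 17, 13, 18].
Step 2: x = next(a) = 2, y = next(b) = 23.
Step 3: z = next(a) = 6, w = next(b) = 17.
Step 4: res = (2 + 17, 23 + 6) = (19, 29).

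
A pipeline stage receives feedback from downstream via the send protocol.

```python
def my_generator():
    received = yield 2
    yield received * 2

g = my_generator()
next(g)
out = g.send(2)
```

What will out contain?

Step 1: next(g) advances to first yield, producing 2.
Step 2: send(2) resumes, received = 2.
Step 3: yield received * 2 = 2 * 2 = 4.
Therefore out = 4.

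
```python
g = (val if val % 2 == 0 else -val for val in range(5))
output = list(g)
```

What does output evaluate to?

Step 1: For each val in range(5), yield val if even, else -val:
  val=0: even, yield 0
  val=1: odd, yield -1
  val=2: even, yield 2
  val=3: odd, yield -3
  val=4: even, yield 4
Therefore output = [0, -1, 2, -3, 4].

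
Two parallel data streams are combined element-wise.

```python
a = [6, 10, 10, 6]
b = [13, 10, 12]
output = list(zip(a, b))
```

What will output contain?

Step 1: zip stops at shortest (len(a)=4, len(b)=3):
  Index 0: (6, 13)
  Index 1: (10, 10)
  Index 2: (10, 12)
Step 2: Last element of a (6) has no pair, dropped.
Therefore output = [(6, 13), (10, 10), (10, 12)].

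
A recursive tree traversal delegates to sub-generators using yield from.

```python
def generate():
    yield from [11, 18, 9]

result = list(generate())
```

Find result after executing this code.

Step 1: yield from delegates to the iterable, yielding each element.
Step 2: Collected values: [11, 18, 9].
Therefore result = [11, 18, 9].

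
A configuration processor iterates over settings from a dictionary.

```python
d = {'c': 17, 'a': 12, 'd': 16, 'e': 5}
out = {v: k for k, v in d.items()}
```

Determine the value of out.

Step 1: Invert dict (swap keys and values):
  'c': 17 -> 17: 'c'
  'a': 12 -> 12: 'a'
  'd': 16 -> 16: 'd'
  'e': 5 -> 5: 'e'
Therefore out = {17: 'c', 12: 'a', 16: 'd', 5: 'e'}.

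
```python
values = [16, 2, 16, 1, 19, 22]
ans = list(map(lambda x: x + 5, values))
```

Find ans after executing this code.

Step 1: Apply lambda x: x + 5 to each element:
  16 -> 21
  2 -> 7
  16 -> 21
  1 -> 6
  19 -> 24
  22 -> 27
Therefore ans = [21, 7, 21, 6, 24, 27].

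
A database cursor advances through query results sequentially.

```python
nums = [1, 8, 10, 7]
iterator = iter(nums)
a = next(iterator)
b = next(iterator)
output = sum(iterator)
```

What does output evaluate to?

Step 1: Create iterator over [1, 8, 10, 7].
Step 2: a = next() = 1, b = next() = 8.
Step 3: sum() of remaining [10, 7] = 17.
Therefore output = 17.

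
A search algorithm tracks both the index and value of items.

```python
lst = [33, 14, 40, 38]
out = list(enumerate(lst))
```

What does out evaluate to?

Step 1: enumerate pairs each element with its index:
  (0, 33)
  (1, 14)
  (2, 40)
  (3, 38)
Therefore out = [(0, 33), (1, 14), (2, 40), (3, 38)].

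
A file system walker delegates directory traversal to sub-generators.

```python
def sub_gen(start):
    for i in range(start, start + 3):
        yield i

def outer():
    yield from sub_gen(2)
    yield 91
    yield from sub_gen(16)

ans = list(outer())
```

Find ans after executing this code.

Step 1: outer() delegates to sub_gen(2):
  yield 2
  yield 3
  yield 4
Step 2: yield 91
Step 3: Delegates to sub_gen(16):
  yield 16
  yield 17
  yield 18
Therefore ans = [2, 3, 4, 91, 16, 17, 18].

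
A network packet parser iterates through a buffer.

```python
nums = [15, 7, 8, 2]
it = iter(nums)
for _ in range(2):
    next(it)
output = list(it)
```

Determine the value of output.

Step 1: Create iterator over [15, 7, 8, 2].
Step 2: Advance 2 positions (consuming [15, 7]).
Step 3: list() collects remaining elements: [8, 2].
Therefore output = [8, 2].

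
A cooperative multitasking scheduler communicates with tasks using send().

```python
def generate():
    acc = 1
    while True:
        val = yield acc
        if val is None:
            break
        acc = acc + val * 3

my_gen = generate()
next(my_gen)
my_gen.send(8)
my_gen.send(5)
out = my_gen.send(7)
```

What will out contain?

Step 1: next() -> yield acc=1.
Step 2: send(8) -> val=8, acc = 1 + 8*3 = 25, yield 25.
Step 3: send(5) -> val=5, acc = 25 + 5*3 = 40, yield 40.
Step 4: send(7) -> val=7, acc = 40 + 7*3 = 61, yield 61.
Therefore out = 61.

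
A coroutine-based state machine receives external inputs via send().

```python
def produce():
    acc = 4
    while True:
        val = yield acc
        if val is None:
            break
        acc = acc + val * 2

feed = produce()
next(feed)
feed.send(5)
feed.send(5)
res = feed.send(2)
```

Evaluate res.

Step 1: next() -> yield acc=4.
Step 2: send(5) -> val=5, acc = 4 + 5*2 = 14, yield 14.
Step 3: send(5) -> val=5, acc = 14 + 5*2 = 24, yield 24.
Step 4: send(2) -> val=2, acc = 24 + 2*2 = 28, yield 28.
Therefore res = 28.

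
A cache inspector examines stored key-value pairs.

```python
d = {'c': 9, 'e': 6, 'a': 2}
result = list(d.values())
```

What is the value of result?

Step 1: d.values() returns the dictionary values in insertion order.
Therefore result = [9, 6, 2].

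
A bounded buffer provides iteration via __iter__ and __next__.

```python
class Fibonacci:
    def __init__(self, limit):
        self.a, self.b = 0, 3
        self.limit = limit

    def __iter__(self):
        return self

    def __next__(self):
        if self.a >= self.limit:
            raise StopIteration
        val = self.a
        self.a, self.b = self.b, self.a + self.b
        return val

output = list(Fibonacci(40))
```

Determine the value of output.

Step 1: Fibonacci-like sequence (a=0, b=3) until >= 40:
  Yield 0, then a,b = 3,3
  Yield 3, then a,b = 3,6
  Yield 3, then a,b = 6,9
  Yield 6, then a,b = 9,15
  Yield 9, then a,b = 15,24
  Yield 15, then a,b = 24,39
  Yield 24, then a,b = 39,63
  Yield 39, then a,b = 63,102
Step 2: 63 >= 40, stop.
Therefore output = [0, 3, 3, 6, 9, 15, 24, 39].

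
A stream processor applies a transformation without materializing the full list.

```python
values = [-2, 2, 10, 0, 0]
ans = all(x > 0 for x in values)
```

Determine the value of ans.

Step 1: Check x > 0 for each element in [-2, 2, 10, 0, 0]:
  -2 > 0: False
  2 > 0: True
  10 > 0: True
  0 > 0: False
  0 > 0: False
Step 2: all() returns False.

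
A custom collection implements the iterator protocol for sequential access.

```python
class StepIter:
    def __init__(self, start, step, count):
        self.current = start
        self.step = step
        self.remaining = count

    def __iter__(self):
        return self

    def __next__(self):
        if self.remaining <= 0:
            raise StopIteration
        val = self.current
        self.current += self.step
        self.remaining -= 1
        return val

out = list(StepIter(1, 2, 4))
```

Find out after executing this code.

Step 1: StepIter starts at 1, increments by 2, for 4 steps:
  Yield 1, then current += 2
  Yield 3, then current += 2
  Yield 5, then current += 2
  Yield 7, then current += 2
Therefore out = [1, 3, 5, 7].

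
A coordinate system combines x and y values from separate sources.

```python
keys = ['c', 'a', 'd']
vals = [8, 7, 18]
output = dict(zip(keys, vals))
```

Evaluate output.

Step 1: zip pairs keys with values:
  'c' -> 8
  'a' -> 7
  'd' -> 18
Therefore output = {'c': 8, 'a': 7, 'd': 18}.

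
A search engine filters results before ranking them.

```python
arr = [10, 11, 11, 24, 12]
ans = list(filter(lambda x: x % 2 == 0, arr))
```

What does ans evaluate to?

Step 1: Filter elements divisible by 2:
  10 % 2 = 0: kept
  11 % 2 = 1: removed
  11 % 2 = 1: removed
  24 % 2 = 0: kept
  12 % 2 = 0: kept
Therefore ans = [10, 24, 12].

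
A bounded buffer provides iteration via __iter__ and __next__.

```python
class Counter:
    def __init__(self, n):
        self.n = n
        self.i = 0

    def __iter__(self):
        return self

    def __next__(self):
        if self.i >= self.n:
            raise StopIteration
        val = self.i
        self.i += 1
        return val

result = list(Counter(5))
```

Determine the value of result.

Step 1: Counter(5) creates an iterator counting 0 to 4.
Step 2: list() consumes all values: [0, 1, 2, 3, 4].
Therefore result = [0, 1, 2, 3, 4].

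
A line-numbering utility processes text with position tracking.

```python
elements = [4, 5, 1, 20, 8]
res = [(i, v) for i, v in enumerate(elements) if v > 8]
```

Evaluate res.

Step 1: Filter enumerate([4, 5, 1, 20, 8]) keeping v > 8:
  (0, 4): 4 <= 8, excluded
  (1, 5): 5 <= 8, excluded
  (2, 1): 1 <= 8, excluded
  (3, 20): 20 > 8, included
  (4, 8): 8 <= 8, excluded
Therefore res = [(3, 20)].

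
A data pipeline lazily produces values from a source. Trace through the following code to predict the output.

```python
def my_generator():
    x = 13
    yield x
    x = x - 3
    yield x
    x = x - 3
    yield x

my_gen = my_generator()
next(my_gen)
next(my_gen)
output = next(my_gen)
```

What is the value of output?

Step 1: Trace through generator execution:
  Yield 1: x starts at 13, yield 13
  Yield 2: x = 13 - 3 = 10, yield 10
  Yield 3: x = 10 - 3 = 7, yield 7
Step 2: First next() gets 13, second next() gets the second value, third next() yields 7.
Therefore output = 7.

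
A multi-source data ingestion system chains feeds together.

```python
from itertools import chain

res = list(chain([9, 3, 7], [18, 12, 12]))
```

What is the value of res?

Step 1: chain() concatenates iterables: [9, 3, 7] + [18, 12, 12].
Therefore res = [9, 3, 7, 18, 12, 12].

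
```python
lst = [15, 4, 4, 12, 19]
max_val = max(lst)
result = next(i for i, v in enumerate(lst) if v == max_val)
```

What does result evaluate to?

Step 1: max([15, 4, 4, 12, 19]) = 19.
Step 2: Find first index where value == 19:
  Index 0: 15 != 19
  Index 1: 4 != 19
  Index 2: 4 != 19
  Index 3: 12 != 19
  Index 4: 19 == 19, found!
Therefore result = 4.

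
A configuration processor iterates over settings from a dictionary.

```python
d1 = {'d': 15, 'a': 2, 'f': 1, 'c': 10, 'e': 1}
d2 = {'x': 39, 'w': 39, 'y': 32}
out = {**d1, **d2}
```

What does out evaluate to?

Step 1: Merge d1 and d2 (d2 values override on key conflicts).
Step 2: d1 has keys ['d', 'a', 'f', 'c', 'e'], d2 has keys ['x', 'w', 'y'].
Therefore out = {'d': 15, 'a': 2, 'f': 1, 'c': 10, 'e': 1, 'x': 39, 'w': 39, 'y': 32}.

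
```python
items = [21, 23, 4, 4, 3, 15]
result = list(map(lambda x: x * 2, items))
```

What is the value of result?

Step 1: Apply lambda x: x * 2 to each element:
  21 -> 42
  23 -> 46
  4 -> 8
  4 -> 8
  3 -> 6
  15 -> 30
Therefore result = [42, 46, 8, 8, 6, 30].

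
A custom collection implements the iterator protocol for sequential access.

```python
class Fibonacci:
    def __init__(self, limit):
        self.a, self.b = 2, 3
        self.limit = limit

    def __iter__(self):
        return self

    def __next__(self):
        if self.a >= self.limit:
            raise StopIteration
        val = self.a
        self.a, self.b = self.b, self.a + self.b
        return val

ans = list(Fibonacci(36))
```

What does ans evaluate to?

Step 1: Fibonacci-like sequence (a=2, b=3) until >= 36:
  Yield 2, then a,b = 3,5
  Yield 3, then a,b = 5,8
  Yield 5, then a,b = 8,13
  Yield 8, then a,b = 13,21
  Yield 13, then a,b = 21,34
  Yield 21, then a,b = 34,55
  Yield 34, then a,b = 55,89
Step 2: 55 >= 36, stop.
Therefore ans = [2, 3, 5, 8, 13, 21, 34].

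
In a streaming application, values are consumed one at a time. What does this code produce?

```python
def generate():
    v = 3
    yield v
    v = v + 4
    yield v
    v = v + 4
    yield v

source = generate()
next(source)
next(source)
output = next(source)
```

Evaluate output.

Step 1: Trace through generator execution:
  Yield 1: v starts at 3, yield 3
  Yield 2: v = 3 + 4 = 7, yield 7
  Yield 3: v = 7 + 4 = 11, yield 11
Step 2: First next() gets 3, second next() gets the second value, third next() yields 11.
Therefore output = 11.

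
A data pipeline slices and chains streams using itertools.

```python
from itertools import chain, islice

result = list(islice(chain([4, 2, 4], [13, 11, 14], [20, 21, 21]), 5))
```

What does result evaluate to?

Step 1: chain([4, 2, 4], [13, 11, 14], [20, 21, 21]) = [4, 2, 4, 13, 11, 14, 20, 21, 21].
Step 2: islice takes first 5 elements: [4, 2, 4, 13, 11].
Therefore result = [4, 2, 4, 13, 11].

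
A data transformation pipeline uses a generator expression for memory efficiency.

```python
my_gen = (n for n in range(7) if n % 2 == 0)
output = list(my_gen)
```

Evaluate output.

Step 1: Filter range(7) keeping only even values:
  n=0: even, included
  n=1: odd, excluded
  n=2: even, included
  n=3: odd, excluded
  n=4: even, included
  n=5: odd, excluded
  n=6: even, included
Therefore output = [0, 2, 4, 6].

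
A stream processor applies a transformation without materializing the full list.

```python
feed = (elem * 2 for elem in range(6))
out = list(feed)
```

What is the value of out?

Step 1: For each elem in range(6), compute elem*2:
  elem=0: 0*2 = 0
  elem=1: 1*2 = 2
  elem=2: 2*2 = 4
  elem=3: 3*2 = 6
  elem=4: 4*2 = 8
  elem=5: 5*2 = 10
Therefore out = [0, 2, 4, 6, 8, 10].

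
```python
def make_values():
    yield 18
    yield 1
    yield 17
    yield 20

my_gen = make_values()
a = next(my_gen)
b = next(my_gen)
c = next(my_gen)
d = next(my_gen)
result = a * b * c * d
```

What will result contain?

Step 1: Create generator and consume all values:
  a = next(my_gen) = 18
  b = next(my_gen) = 1
  c = next(my_gen) = 17
  d = next(my_gen) = 20
Step 2: result = 18 * 1 * 17 * 20 = 6120.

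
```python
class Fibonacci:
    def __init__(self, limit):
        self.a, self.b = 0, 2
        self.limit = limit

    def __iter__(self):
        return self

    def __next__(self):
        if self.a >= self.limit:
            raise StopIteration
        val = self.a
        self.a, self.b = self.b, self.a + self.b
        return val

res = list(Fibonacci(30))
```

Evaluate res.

Step 1: Fibonacci-like sequence (a=0, b=2) until >= 30:
  Yield 0, then a,b = 2,2
  Yield 2, then a,b = 2,4
  Yield 2, then a,b = 4,6
  Yield 4, then a,b = 6,10
  Yield 6, then a,b = 10,16
  Yield 10, then a,b = 16,26
  Yield 16, then a,b = 26,42
  Yield 26, then a,b = 42,68
Step 2: 42 >= 30, stop.
Therefore res = [0, 2, 2, 4, 6, 10, 16, 26].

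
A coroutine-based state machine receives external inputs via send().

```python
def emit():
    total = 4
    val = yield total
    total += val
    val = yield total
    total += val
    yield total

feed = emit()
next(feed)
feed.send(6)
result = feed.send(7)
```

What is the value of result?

Step 1: next() -> yield total=4.
Step 2: send(6) -> val=6, total = 4+6 = 10, yield 10.
Step 3: send(7) -> val=7, total = 10+7 = 17, yield 17.
Therefore result = 17.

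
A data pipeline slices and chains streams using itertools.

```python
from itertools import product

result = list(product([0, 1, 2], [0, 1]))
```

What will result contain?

Step 1: product([0, 1, 2], [0, 1]) gives all pairs:
  (0, 0)
  (0, 1)
  (1, 0)
  (1, 1)
  (2, 0)
  (2, 1)
Therefore result = [(0, 0), (0, 1), (1, 0), (1, 1), (2, 0), (2, 1)].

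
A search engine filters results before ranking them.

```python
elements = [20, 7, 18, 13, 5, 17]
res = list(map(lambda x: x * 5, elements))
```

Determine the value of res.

Step 1: Apply lambda x: x * 5 to each element:
  20 -> 100
  7 -> 35
  18 -> 90
  13 -> 65
  5 -> 25
  17 -> 85
Therefore res = [100, 35, 90, 65, 25, 85].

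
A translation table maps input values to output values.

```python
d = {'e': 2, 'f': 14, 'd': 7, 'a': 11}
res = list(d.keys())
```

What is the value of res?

Step 1: d.keys() returns the dictionary keys in insertion order.
Therefore res = ['e', 'f', 'd', 'a'].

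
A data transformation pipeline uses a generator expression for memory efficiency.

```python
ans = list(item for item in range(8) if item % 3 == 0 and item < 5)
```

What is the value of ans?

Step 1: Filter range(8) where item % 3 == 0 and item < 5:
  item=0: both conditions met, included
  item=1: excluded (1 % 3 != 0)
  item=2: excluded (2 % 3 != 0)
  item=3: both conditions met, included
  item=4: excluded (4 % 3 != 0)
  item=5: excluded (5 % 3 != 0, 5 >= 5)
  item=6: excluded (6 >= 5)
  item=7: excluded (7 % 3 != 0, 7 >= 5)
Therefore ans = [0, 3].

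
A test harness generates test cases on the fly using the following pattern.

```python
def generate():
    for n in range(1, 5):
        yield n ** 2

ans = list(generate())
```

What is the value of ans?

Step 1: For each n in range(1, 5), yield n**2:
  n=1: yield 1**2 = 1
  n=2: yield 2**2 = 4
  n=3: yield 3**2 = 9
  n=4: yield 4**2 = 16
Therefore ans = [1, 4, 9, 16].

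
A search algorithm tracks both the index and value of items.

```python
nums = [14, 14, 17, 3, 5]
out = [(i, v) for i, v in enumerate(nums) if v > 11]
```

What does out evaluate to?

Step 1: Filter enumerate([14, 14, 17, 3, 5]) keeping v > 11:
  (0, 14): 14 > 11, included
  (1, 14): 14 > 11, included
  (2, 17): 17 > 11, included
  (3, 3): 3 <= 11, excluded
  (4, 5): 5 <= 11, excluded
Therefore out = [(0, 14), (1, 14), (2, 17)].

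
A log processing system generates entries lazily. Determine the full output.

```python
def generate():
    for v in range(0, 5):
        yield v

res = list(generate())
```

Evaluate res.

Step 1: The generator yields each value from range(0, 5).
Step 2: list() consumes all yields: [0, 1, 2, 3, 4].
Therefore res = [0, 1, 2, 3, 4].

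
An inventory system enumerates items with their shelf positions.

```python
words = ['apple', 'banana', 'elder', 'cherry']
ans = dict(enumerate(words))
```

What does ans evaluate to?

Step 1: enumerate pairs indices with words:
  0 -> 'apple'
  1 -> 'banana'
  2 -> 'elder'
  3 -> 'cherry'
Therefore ans = {0: 'apple', 1: 'banana', 2: 'elder', 3: 'cherry'}.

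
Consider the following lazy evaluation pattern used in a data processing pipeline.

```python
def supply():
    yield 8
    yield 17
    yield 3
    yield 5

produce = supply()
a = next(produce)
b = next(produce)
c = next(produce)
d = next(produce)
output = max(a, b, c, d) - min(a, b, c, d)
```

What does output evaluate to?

Step 1: Create generator and consume all values:
  a = next(produce) = 8
  b = next(produce) = 17
  c = next(produce) = 3
  d = next(produce) = 5
Step 2: max = 17, min = 3, output = 17 - 3 = 14.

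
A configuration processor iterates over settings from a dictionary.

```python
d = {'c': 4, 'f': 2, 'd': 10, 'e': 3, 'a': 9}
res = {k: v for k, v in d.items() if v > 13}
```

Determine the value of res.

Step 1: Filter items where value > 13:
  'c': 4 <= 13: removed
  'f': 2 <= 13: removed
  'd': 10 <= 13: removed
  'e': 3 <= 13: removed
  'a': 9 <= 13: removed
Therefore res = {}.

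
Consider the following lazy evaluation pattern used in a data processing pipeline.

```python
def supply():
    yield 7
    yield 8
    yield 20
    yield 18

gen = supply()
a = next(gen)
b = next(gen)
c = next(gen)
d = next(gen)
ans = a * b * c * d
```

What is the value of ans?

Step 1: Create generator and consume all values:
  a = next(gen) = 7
  b = next(gen) = 8
  c = next(gen) = 20
  d = next(gen) = 18
Step 2: ans = 7 * 8 * 20 * 18 = 20160.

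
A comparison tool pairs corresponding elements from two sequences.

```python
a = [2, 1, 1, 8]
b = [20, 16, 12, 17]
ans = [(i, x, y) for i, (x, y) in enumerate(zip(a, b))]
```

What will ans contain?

Step 1: enumerate(zip(a, b)) gives index with paired elements:
  i=0: (2, 20)
  i=1: (1, 16)
  i=2: (1, 12)
  i=3: (8, 17)
Therefore ans = [(0, 2, 20), (1, 1, 16), (2, 1, 12), (3, 8, 17)].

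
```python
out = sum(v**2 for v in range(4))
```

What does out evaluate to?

Step 1: Compute v**2 for each v in range(4):
  v=0: 0**2 = 0
  v=1: 1**2 = 1
  v=2: 2**2 = 4
  v=3: 3**2 = 9
Step 2: sum = 0 + 1 + 4 + 9 = 14.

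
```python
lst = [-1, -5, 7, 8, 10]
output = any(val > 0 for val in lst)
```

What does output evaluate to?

Step 1: Check val > 0 for each element in [-1, -5, 7, 8, 10]:
  -1 > 0: False
  -5 > 0: False
  7 > 0: True
  8 > 0: True
  10 > 0: True
Step 2: any() returns True.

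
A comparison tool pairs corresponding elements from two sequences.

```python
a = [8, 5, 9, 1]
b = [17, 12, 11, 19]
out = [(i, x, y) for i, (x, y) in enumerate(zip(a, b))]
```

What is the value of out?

Step 1: enumerate(zip(a, b)) gives index with paired elements:
  i=0: (8, 17)
  i=1: (5, 12)
  i=2: (9, 11)
  i=3: (1, 19)
Therefore out = [(0, 8, 17), (1, 5, 12), (2, 9, 11), (3, 1, 19)].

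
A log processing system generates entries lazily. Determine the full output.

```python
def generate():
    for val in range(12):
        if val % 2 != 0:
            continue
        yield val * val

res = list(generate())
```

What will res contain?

Step 1: Only yield val**2 when val is divisible by 2:
  val=0: 0 % 2 == 0, yield 0**2 = 0
  val=2: 2 % 2 == 0, yield 2**2 = 4
  val=4: 4 % 2 == 0, yield 4**2 = 16
  val=6: 6 % 2 == 0, yield 6**2 = 36
  val=8: 8 % 2 == 0, yield 8**2 = 64
  val=10: 10 % 2 == 0, yield 10**2 = 100
Therefore res = [0, 4, 16, 36, 64, 100].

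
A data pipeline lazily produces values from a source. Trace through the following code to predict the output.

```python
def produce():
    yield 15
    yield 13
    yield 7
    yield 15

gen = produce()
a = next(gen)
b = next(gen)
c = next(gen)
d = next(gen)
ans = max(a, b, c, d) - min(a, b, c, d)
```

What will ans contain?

Step 1: Create generator and consume all values:
  a = next(gen) = 15
  b = next(gen) = 13
  c = next(gen) = 7
  d = next(gen) = 15
Step 2: max = 15, min = 7, ans = 15 - 7 = 8.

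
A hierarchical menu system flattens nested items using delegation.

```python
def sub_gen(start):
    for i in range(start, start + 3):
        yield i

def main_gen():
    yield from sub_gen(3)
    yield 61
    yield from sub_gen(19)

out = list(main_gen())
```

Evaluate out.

Step 1: main_gen() delegates to sub_gen(3):
  yield 3
  yield 4
  yield 5
Step 2: yield 61
Step 3: Delegates to sub_gen(19):
  yield 19
  yield 20
  yield 21
Therefore out = [3, 4, 5, 61, 19, 20, 21].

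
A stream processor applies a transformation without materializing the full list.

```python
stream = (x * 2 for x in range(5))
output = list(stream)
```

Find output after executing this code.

Step 1: For each x in range(5), compute x*2:
  x=0: 0*2 = 0
  x=1: 1*2 = 2
  x=2: 2*2 = 4
  x=3: 3*2 = 6
  x=4: 4*2 = 8
Therefore output = [0, 2, 4, 6, 8].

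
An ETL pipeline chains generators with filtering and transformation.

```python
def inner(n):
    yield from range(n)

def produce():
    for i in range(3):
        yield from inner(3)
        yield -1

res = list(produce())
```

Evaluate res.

Step 1: For each i in range(3):
  i=0: yield from inner(3) -> [0, 1, 2], then yield -1
  i=1: yield from inner(3) -> [0, 1, 2], then yield -1
  i=2: yield from inner(3) -> [0, 1, 2], then yield -1
Therefore res = [0, 1, 2, -1, 0, 1, 2, -1, 0, 1, 2, -1].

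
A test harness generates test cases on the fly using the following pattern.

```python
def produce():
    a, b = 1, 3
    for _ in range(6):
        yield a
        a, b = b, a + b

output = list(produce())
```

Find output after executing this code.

Step 1: Fibonacci-like sequence starting with a=1, b=3:
  Iteration 1: yield a=1, then a,b = 3,4
  Iteration 2: yield a=3, then a,b = 4,7
  Iteration 3: yield a=4, then a,b = 7,11
  Iteration 4: yield a=7, then a,b = 11,18
  Iteration 5: yield a=11, then a,b = 18,29
  Iteration 6: yield a=18, then a,b = 29,47
Therefore output = [1, 3, 4, 7, 11, 18].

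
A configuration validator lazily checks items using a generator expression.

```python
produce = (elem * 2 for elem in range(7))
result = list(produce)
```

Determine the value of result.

Step 1: For each elem in range(7), compute elem*2:
  elem=0: 0*2 = 0
  elem=1: 1*2 = 2
  elem=2: 2*2 = 4
  elem=3: 3*2 = 6
  elem=4: 4*2 = 8
  elem=5: 5*2 = 10
  elem=6: 6*2 = 12
Therefore result = [0, 2, 4, 6, 8, 10, 12].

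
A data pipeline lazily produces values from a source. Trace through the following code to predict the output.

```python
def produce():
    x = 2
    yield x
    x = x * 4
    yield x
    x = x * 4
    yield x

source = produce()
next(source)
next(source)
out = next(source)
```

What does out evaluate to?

Step 1: Trace through generator execution:
  Yield 1: x starts at 2, yield 2
  Yield 2: x = 2 * 4 = 8, yield 8
  Yield 3: x = 8 * 4 = 32, yield 32
Step 2: First next() gets 2, second next() gets the second value, third next() yields 32.
Therefore out = 32.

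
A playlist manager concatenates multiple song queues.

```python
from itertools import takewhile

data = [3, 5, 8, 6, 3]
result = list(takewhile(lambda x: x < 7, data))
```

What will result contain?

Step 1: takewhile stops at first element >= 7:
  3 < 7: take
  5 < 7: take
  8 >= 7: stop
Therefore result = [3, 5].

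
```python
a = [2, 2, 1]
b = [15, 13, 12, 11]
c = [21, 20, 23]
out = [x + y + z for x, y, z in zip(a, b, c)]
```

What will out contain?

Step 1: zip three lists (truncates to shortest, len=3):
  2 + 15 + 21 = 38
  2 + 13 + 20 = 35
  1 + 12 + 23 = 36
Therefore out = [38, 35, 36].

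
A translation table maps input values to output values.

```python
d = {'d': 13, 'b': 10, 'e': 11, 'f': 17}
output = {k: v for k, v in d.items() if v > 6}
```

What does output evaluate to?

Step 1: Filter items where value > 6:
  'd': 13 > 6: kept
  'b': 10 > 6: kept
  'e': 11 > 6: kept
  'f': 17 > 6: kept
Therefore output = {'d': 13, 'b': 10, 'e': 11, 'f': 17}.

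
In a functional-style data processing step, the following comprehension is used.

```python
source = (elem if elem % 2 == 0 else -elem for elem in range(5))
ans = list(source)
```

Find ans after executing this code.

Step 1: For each elem in range(5), yield elem if even, else -elem:
  elem=0: even, yield 0
  elem=1: odd, yield -1
  elem=2: even, yield 2
  elem=3: odd, yield -3
  elem=4: even, yield 4
Therefore ans = [0, -1, 2, -3, 4].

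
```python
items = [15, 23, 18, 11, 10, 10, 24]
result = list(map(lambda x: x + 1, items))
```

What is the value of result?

Step 1: Apply lambda x: x + 1 to each element:
  15 -> 16
  23 -> 24
  18 -> 19
  11 -> 12
  10 -> 11
  10 -> 11
  24 -> 25
Therefore result = [16, 24, 19, 12, 11, 11, 25].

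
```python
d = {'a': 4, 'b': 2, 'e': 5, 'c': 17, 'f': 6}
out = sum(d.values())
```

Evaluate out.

Step 1: d.values() = [4, 2, 5, 17, 6].
Step 2: sum = 34.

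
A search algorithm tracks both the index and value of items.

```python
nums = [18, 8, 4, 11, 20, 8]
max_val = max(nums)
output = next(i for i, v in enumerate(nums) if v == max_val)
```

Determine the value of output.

Step 1: max([18, 8, 4, 11, 20, 8]) = 20.
Step 2: Find first index where value == 20:
  Index 0: 18 != 20
  Index 1: 8 != 20
  Index 2: 4 != 20
  Index 3: 11 != 20
  Index 4: 20 == 20, found!
Therefore output = 4.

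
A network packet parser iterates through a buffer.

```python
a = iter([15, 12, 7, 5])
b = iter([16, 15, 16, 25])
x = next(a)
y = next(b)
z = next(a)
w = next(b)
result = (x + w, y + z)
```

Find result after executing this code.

Step 1: a iterates [15, 12, 7, 5], b iterates [16, 15, 16, 25].
Step 2: x = next(a) = 15, y = next(b) = 16.
Step 3: z = next(a) = 12, w = next(b) = 15.
Step 4: result = (15 + 15, 16 + 12) = (30, 28).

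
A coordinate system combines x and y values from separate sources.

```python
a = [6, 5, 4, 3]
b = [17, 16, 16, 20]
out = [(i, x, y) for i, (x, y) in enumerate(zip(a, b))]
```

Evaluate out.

Step 1: enumerate(zip(a, b)) gives index with paired elements:
  i=0: (6, 17)
  i=1: (5, 16)
  i=2: (4, 16)
  i=3: (3, 20)
Therefore out = [(0, 6, 17), (1, 5, 16), (2, 4, 16), (3, 3, 20)].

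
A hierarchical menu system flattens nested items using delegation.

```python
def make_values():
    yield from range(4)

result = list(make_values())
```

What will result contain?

Step 1: yield from delegates to the iterable, yielding each element.
Step 2: Collected values: [0, 1, 2, 3].
Therefore result = [0, 1, 2, 3].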